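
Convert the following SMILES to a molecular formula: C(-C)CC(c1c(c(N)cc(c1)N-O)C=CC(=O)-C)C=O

Heavy atoms from the SMILES: 15 C, 2 N, 3 O.
Implicit hydrogens by atom environment:
  4 × C: 1 H each → 4
  4 × C (aromatic): no H
  2 × C: 3 H each → 6
  2 × C: 2 H each → 4
  2 × C (aromatic): 1 H each → 2
  2 × O: no H
  1 × C: no H
  1 × N: 2 H
  1 × N: 1 H
  1 × O: 1 H
  Total hydrogens = 20.
Molecular formula: C15H20N2O3

C15H20N2O3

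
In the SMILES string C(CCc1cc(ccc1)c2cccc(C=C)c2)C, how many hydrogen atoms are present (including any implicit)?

20

Hydrogens are implicit in SMILES; fill each atom to its normal valence:
  8 × C (aromatic): 1 H each → 8
  4 × C: 2 H each → 8
  4 × C (aromatic): no H
  1 × C: 3 H
  1 × C: 1 H
  Total hydrogens = 20.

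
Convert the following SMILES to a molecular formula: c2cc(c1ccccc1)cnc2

Heavy atoms from the SMILES: 11 C, 1 N.
Implicit hydrogens by atom environment:
  9 × C (aromatic): 1 H each → 9
  2 × C (aromatic): no H
  1 × N (aromatic): no H
  Total hydrogens = 9.
Molecular formula: C11H9N

C11H9N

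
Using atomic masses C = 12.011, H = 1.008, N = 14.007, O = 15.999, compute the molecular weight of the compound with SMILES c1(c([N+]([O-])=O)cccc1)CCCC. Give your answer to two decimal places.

179.22

Molecular formula: C10H13NO2.
M = 10×12.011 + 13×1.008 + 1×14.007 + 2×15.999 = 179.22 g/mol.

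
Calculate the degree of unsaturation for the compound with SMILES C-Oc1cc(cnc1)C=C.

5

Molecular formula from the SMILES: C8H9NO.
DoU = (2C + 2 + N − H − X)/2 = (2·8 + 2 + 1 − 9 − 0)/2 = 10/2 = 5.
(Structurally: 1 ring(s) + 4 π bond(s) = 5.)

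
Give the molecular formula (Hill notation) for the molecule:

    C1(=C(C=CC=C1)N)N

Heavy atoms from the SMILES: 6 C, 2 N.
Implicit hydrogens by atom environment:
  4 × C (aromatic): 1 H each → 4
  2 × C (aromatic): no H
  2 × N: 2 H each → 4
  Total hydrogens = 8.
Molecular formula: C6H8N2

C6H8N2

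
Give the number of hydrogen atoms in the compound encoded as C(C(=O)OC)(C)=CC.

Hydrogens are implicit in SMILES; fill each atom to its normal valence:
  3 × C: 3 H each → 9
  2 × C: no H
  2 × O: no H
  1 × C: 1 H
  Total hydrogens = 10.

10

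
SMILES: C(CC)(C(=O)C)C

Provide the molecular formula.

Heavy atoms from the SMILES: 6 C, 1 O.
Implicit hydrogens by atom environment:
  3 × C: 3 H each → 9
  1 × C: 2 H
  1 × C: 1 H
  1 × C: no H
  1 × O: no H
  Total hydrogens = 12.
Molecular formula: C6H12O

C6H12O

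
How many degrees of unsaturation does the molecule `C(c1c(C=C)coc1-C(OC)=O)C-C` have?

Molecular formula from the SMILES: C11H14O3.
DoU = (2C + 2 + N − H − X)/2 = (2·11 + 2 + 0 − 14 − 0)/2 = 10/2 = 5.
(Structurally: 1 ring(s) + 4 π bond(s) = 5.)

5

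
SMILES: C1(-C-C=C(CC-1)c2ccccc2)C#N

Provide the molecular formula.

Heavy atoms from the SMILES: 13 C, 1 N.
Implicit hydrogens by atom environment:
  5 × C (aromatic): 1 H each → 5
  3 × C: 2 H each → 6
  2 × C: 1 H each → 2
  2 × C: no H
  1 × C (aromatic): no H
  1 × N: no H
  Total hydrogens = 13.
Molecular formula: C13H13N

C13H13N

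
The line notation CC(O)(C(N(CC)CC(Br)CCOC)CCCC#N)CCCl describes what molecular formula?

Heavy atoms from the SMILES: 1 Br, 16 C, 1 Cl, 2 N, 2 O.
Implicit hydrogens by atom environment:
  9 × C: 2 H each → 18
  3 × C: 3 H each → 9
  2 × C: 1 H each → 2
  2 × C: no H
  2 × N: no H
  1 × Br: no H
  1 × Cl: no H
  1 × O: 1 H
  1 × O: no H
  Total hydrogens = 30.
Molecular formula: C16H30BrClN2O2

C16H30BrClN2O2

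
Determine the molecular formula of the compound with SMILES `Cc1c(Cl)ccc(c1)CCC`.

Heavy atoms from the SMILES: 10 C, 1 Cl.
Implicit hydrogens by atom environment:
  3 × C (aromatic): 1 H each → 3
  3 × C (aromatic): no H
  2 × C: 3 H each → 6
  2 × C: 2 H each → 4
  1 × Cl: no H
  Total hydrogens = 13.
Molecular formula: C10H13Cl

C10H13Cl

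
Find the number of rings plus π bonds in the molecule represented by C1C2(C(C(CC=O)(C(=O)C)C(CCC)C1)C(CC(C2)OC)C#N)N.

6

Molecular formula from the SMILES: C19H30N2O3.
DoU = (2C + 2 + N − H − X)/2 = (2·19 + 2 + 2 − 30 − 0)/2 = 12/2 = 6.
(Structurally: 2 ring(s) + 4 π bond(s) = 6.)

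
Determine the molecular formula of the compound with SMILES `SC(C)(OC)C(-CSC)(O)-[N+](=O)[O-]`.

Heavy atoms from the SMILES: 6 C, 1 N, 4 O, 2 S.
Implicit hydrogens by atom environment:
  3 × C: 3 H each → 9
  2 × C: no H
  2 × O: no H
  1 × C: 2 H
  1 × N (charge +1): no H
  1 × O: 1 H
  1 × O (charge -1): no H
  1 × S: 1 H
  1 × S: no H
  Total hydrogens = 13.
Molecular formula: C6H13NO4S2

C6H13NO4S2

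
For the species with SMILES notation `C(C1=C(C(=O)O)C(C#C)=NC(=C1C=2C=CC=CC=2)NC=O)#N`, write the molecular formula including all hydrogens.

Heavy atoms from the SMILES: 16 C, 3 N, 3 O.
Implicit hydrogens by atom environment:
  6 × C (aromatic): no H
  5 × C (aromatic): 1 H each → 5
  3 × C: no H
  2 × C: 1 H each → 2
  2 × O: no H
  1 × N: 1 H
  1 × N (aromatic): no H
  1 × N: no H
  1 × O: 1 H
  Total hydrogens = 9.
Molecular formula: C16H9N3O3

C16H9N3O3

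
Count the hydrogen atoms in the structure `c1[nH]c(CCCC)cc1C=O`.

13

Hydrogens are implicit in SMILES; fill each atom to its normal valence:
  3 × C: 2 H each → 6
  2 × C (aromatic): 1 H each → 2
  2 × C (aromatic): no H
  1 × C: 3 H
  1 × C: 1 H
  1 × N (aromatic): 1 H
  1 × O: no H
  Total hydrogens = 13.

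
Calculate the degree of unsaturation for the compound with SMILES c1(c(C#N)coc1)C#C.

7

Molecular formula from the SMILES: C7H3NO.
DoU = (2C + 2 + N − H − X)/2 = (2·7 + 2 + 1 − 3 − 0)/2 = 14/2 = 7.
(Structurally: 1 ring(s) + 6 π bond(s) = 7.)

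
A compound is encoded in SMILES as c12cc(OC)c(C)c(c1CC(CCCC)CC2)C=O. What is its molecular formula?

C17H24O2

Heavy atoms from the SMILES: 17 C, 2 O.
Implicit hydrogens by atom environment:
  6 × C: 2 H each → 12
  5 × C (aromatic): no H
  3 × C: 3 H each → 9
  2 × C: 1 H each → 2
  2 × O: no H
  1 × C (aromatic): 1 H
  Total hydrogens = 24.
Molecular formula: C17H24O2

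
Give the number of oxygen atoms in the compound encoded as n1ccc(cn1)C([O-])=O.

The symbol for oxygen appears 2 times in the SMILES.

2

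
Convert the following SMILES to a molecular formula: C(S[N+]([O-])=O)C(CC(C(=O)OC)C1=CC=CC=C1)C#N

Heavy atoms from the SMILES: 13 C, 2 N, 4 O, 1 S.
Implicit hydrogens by atom environment:
  5 × C (aromatic): 1 H each → 5
  3 × O: no H
  2 × C: 2 H each → 4
  2 × C: 1 H each → 2
  2 × C: no H
  1 × C: 3 H
  1 × C (aromatic): no H
  1 × N (charge +1): no H
  1 × N: no H
  1 × O (charge -1): no H
  1 × S: no H
  Total hydrogens = 14.
Molecular formula: C13H14N2O4S

C13H14N2O4S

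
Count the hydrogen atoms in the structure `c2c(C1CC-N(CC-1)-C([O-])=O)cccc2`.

Hydrogens are implicit in SMILES; fill each atom to its normal valence:
  5 × C (aromatic): 1 H each → 5
  4 × C: 2 H each → 8
  1 × C: 1 H
  1 × C: no H
  1 × C (aromatic): no H
  1 × N: no H
  1 × O: no H
  1 × O (charge -1): no H
  Total hydrogens = 14.

14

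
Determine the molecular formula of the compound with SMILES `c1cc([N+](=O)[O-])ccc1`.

Heavy atoms from the SMILES: 6 C, 1 N, 2 O.
Implicit hydrogens by atom environment:
  5 × C (aromatic): 1 H each → 5
  1 × C (aromatic): no H
  1 × N (charge +1): no H
  1 × O: no H
  1 × O (charge -1): no H
  Total hydrogens = 5.
Molecular formula: C6H5NO2

C6H5NO2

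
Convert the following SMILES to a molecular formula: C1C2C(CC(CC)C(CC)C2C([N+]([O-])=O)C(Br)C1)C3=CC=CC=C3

C20H28BrNO2

Heavy atoms from the SMILES: 1 Br, 20 C, 1 N, 2 O.
Implicit hydrogens by atom environment:
  7 × C: 1 H each → 7
  5 × C: 2 H each → 10
  5 × C (aromatic): 1 H each → 5
  2 × C: 3 H each → 6
  1 × Br: no H
  1 × C (aromatic): no H
  1 × N (charge +1): no H
  1 × O: no H
  1 × O (charge -1): no H
  Total hydrogens = 28.
Molecular formula: C20H28BrNO2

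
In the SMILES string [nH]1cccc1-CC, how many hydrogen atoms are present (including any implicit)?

Hydrogens are implicit in SMILES; fill each atom to its normal valence:
  3 × C (aromatic): 1 H each → 3
  1 × C: 3 H
  1 × C: 2 H
  1 × C (aromatic): no H
  1 × N (aromatic): 1 H
  Total hydrogens = 9.

9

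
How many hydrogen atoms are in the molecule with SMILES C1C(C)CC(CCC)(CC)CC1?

Hydrogens are implicit in SMILES; fill each atom to its normal valence:
  7 × C: 2 H each → 14
  3 × C: 3 H each → 9
  1 × C: 1 H
  1 × C: no H
  Total hydrogens = 24.

24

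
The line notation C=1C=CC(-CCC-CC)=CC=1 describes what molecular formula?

Heavy atoms from the SMILES: 11 C.
Implicit hydrogens by atom environment:
  5 × C (aromatic): 1 H each → 5
  4 × C: 2 H each → 8
  1 × C: 3 H
  1 × C (aromatic): no H
  Total hydrogens = 16.
Molecular formula: C11H16

C11H16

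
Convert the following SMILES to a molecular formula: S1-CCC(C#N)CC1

Heavy atoms from the SMILES: 6 C, 1 N, 1 S.
Implicit hydrogens by atom environment:
  4 × C: 2 H each → 8
  1 × C: 1 H
  1 × C: no H
  1 × N: no H
  1 × S: no H
  Total hydrogens = 9.
Molecular formula: C6H9NS

C6H9NS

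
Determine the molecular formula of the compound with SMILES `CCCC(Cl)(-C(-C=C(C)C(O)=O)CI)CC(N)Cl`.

C12H20Cl2INO2

Heavy atoms from the SMILES: 12 C, 2 Cl, 1 I, 1 N, 2 O.
Implicit hydrogens by atom environment:
  4 × C: 2 H each → 8
  3 × C: 1 H each → 3
  3 × C: no H
  2 × C: 3 H each → 6
  2 × Cl: no H
  1 × I: no H
  1 × N: 2 H
  1 × O: 1 H
  1 × O: no H
  Total hydrogens = 20.
Molecular formula: C12H20Cl2INO2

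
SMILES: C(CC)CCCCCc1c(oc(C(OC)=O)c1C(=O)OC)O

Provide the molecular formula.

C16H24O6

Heavy atoms from the SMILES: 16 C, 6 O.
Implicit hydrogens by atom environment:
  7 × C: 2 H each → 14
  4 × C (aromatic): no H
  4 × O: no H
  3 × C: 3 H each → 9
  2 × C: no H
  1 × O: 1 H
  1 × O (aromatic): no H
  Total hydrogens = 24.
Molecular formula: C16H24O6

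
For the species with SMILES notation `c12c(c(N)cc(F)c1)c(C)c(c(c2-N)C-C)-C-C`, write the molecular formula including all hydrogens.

C15H19FN2

Heavy atoms from the SMILES: 15 C, 1 F, 2 N.
Implicit hydrogens by atom environment:
  8 × C (aromatic): no H
  3 × C: 3 H each → 9
  2 × C: 2 H each → 4
  2 × C (aromatic): 1 H each → 2
  2 × N: 2 H each → 4
  1 × F: no H
  Total hydrogens = 19.
Molecular formula: C15H19FN2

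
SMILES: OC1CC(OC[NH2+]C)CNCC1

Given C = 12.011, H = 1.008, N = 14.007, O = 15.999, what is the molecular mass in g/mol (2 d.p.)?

Molecular formula: C8H19N2O2+.
M = 8×12.011 + 19×1.008 + 2×14.007 + 2×15.999 = 175.25 g/mol.

175.25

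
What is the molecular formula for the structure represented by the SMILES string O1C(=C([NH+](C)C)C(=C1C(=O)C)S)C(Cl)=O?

C9H11ClNO3S+

Heavy atoms from the SMILES: 9 C, 1 Cl, 1 N, 3 O, 1 S.
Implicit hydrogens by atom environment:
  4 × C (aromatic): no H
  3 × C: 3 H each → 9
  2 × C: no H
  2 × O: no H
  1 × Cl: no H
  1 × N (charge +1): 1 H
  1 × O (aromatic): no H
  1 × S: 1 H
  Total hydrogens = 11.
Net charge +1.
Molecular formula: C9H11ClNO3S+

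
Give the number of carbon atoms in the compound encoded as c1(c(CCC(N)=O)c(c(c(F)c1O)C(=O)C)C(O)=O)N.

12

The symbol for carbon appears 12 times in the SMILES. Lowercase c denotes aromatic carbon and counts toward C.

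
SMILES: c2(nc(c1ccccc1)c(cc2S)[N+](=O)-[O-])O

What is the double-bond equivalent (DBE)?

Molecular formula from the SMILES: C11H8N2O3S.
DoU = (2C + 2 + N − H − X)/2 = (2·11 + 2 + 2 − 8 − 0)/2 = 18/2 = 9.
(Structurally: 2 ring(s) + 7 π bond(s) = 9.)

9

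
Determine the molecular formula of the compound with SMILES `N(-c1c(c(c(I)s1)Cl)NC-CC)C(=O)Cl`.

C8H9Cl2IN2OS

Heavy atoms from the SMILES: 8 C, 2 Cl, 1 I, 2 N, 1 O, 1 S.
Implicit hydrogens by atom environment:
  4 × C (aromatic): no H
  2 × C: 2 H each → 4
  2 × Cl: no H
  2 × N: 1 H each → 2
  1 × C: 3 H
  1 × C: no H
  1 × I: no H
  1 × O: no H
  1 × S (aromatic): no H
  Total hydrogens = 9.
Molecular formula: C8H9Cl2IN2OS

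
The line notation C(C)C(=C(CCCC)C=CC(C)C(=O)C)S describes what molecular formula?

Heavy atoms from the SMILES: 14 C, 1 O, 1 S.
Implicit hydrogens by atom environment:
  4 × C: 3 H each → 12
  4 × C: 2 H each → 8
  3 × C: 1 H each → 3
  3 × C: no H
  1 × O: no H
  1 × S: 1 H
  Total hydrogens = 24.
Molecular formula: C14H24OS

C14H24OS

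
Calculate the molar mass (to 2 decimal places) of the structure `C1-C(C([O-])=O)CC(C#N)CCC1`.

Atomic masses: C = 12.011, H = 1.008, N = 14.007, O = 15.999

Molecular formula: C9H12NO2-.
M = 9×12.011 + 12×1.008 + 1×14.007 + 2×15.999 = 166.20 g/mol.

166.20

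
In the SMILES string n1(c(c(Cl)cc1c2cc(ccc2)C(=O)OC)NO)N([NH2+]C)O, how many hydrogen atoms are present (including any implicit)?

Hydrogens are implicit in SMILES; fill each atom to its normal valence:
  5 × C (aromatic): 1 H each → 5
  5 × C (aromatic): no H
  2 × C: 3 H each → 6
  2 × O: 1 H each → 2
  2 × O: no H
  1 × C: no H
  1 × Cl: no H
  1 × N (charge +1): 2 H
  1 × N: 1 H
  1 × N (aromatic): no H
  1 × N: no H
  Total hydrogens = 16.

16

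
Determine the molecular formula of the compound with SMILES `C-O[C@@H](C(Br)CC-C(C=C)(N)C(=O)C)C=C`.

C12H20BrNO2

Heavy atoms from the SMILES: 1 Br, 12 C, 1 N, 2 O.
Implicit hydrogens by atom environment:
  4 × C: 2 H each → 8
  4 × C: 1 H each → 4
  2 × C: 3 H each → 6
  2 × C: no H
  2 × O: no H
  1 × Br: no H
  1 × N: 2 H
  Total hydrogens = 20.
Molecular formula: C12H20BrNO2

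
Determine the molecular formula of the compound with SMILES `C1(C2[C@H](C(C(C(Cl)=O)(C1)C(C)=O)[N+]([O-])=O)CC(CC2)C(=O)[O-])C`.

C15H19ClNO6-

Heavy atoms from the SMILES: 15 C, 1 Cl, 1 N, 6 O.
Implicit hydrogens by atom environment:
  5 × C: 1 H each → 5
  4 × C: 2 H each → 8
  4 × C: no H
  4 × O: no H
  2 × C: 3 H each → 6
  2 × O (charge -1): no H
  1 × Cl: no H
  1 × N (charge +1): no H
  Total hydrogens = 19.
Net charge -1.
Molecular formula: C15H19ClNO6-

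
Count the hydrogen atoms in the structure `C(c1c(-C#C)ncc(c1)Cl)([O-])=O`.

Hydrogens are implicit in SMILES; fill each atom to its normal valence:
  3 × C (aromatic): no H
  2 × C (aromatic): 1 H each → 2
  2 × C: no H
  1 × C: 1 H
  1 × Cl: no H
  1 × N (aromatic): no H
  1 × O: no H
  1 × O (charge -1): no H
  Total hydrogens = 3.

3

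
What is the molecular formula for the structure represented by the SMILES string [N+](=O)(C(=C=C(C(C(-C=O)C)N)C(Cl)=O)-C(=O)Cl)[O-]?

C9H8Cl2N2O5

Heavy atoms from the SMILES: 9 C, 2 Cl, 2 N, 5 O.
Implicit hydrogens by atom environment:
  5 × C: no H
  4 × O: no H
  3 × C: 1 H each → 3
  2 × Cl: no H
  1 × C: 3 H
  1 × N: 2 H
  1 × N (charge +1): no H
  1 × O (charge -1): no H
  Total hydrogens = 8.
Molecular formula: C9H8Cl2N2O5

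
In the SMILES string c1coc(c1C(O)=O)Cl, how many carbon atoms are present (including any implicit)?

5

The symbol for carbon appears 5 times in the SMILES. Lowercase c denotes aromatic carbon and counts toward C.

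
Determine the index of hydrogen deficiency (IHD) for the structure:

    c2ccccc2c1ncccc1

8

Molecular formula from the SMILES: C11H9N.
DoU = (2C + 2 + N − H − X)/2 = (2·11 + 2 + 1 − 9 − 0)/2 = 16/2 = 8.
(Structurally: 2 ring(s) + 6 π bond(s) = 8.)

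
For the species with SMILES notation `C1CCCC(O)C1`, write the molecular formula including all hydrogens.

C6H12O

Heavy atoms from the SMILES: 6 C, 1 O.
Implicit hydrogens by atom environment:
  5 × C: 2 H each → 10
  1 × C: 1 H
  1 × O: 1 H
  Total hydrogens = 12.
Molecular formula: C6H12O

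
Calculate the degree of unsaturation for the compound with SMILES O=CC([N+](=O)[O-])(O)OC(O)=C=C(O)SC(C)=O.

5

Molecular formula from the SMILES: C7H7NO8S.
DoU = (2C + 2 + N − H − X)/2 = (2·7 + 2 + 1 − 7 − 0)/2 = 10/2 = 5.
(Structurally: 0 ring(s) + 5 π bond(s) = 5.)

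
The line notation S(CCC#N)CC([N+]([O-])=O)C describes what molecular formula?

C6H10N2O2S

Heavy atoms from the SMILES: 6 C, 2 N, 2 O, 1 S.
Implicit hydrogens by atom environment:
  3 × C: 2 H each → 6
  1 × C: 3 H
  1 × C: 1 H
  1 × C: no H
  1 × N: no H
  1 × N (charge +1): no H
  1 × O: no H
  1 × O (charge -1): no H
  1 × S: no H
  Total hydrogens = 10.
Molecular formula: C6H10N2O2S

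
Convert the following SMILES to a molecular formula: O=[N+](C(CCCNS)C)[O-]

C5H12N2O2S

Heavy atoms from the SMILES: 5 C, 2 N, 2 O, 1 S.
Implicit hydrogens by atom environment:
  3 × C: 2 H each → 6
  1 × C: 3 H
  1 × C: 1 H
  1 × N: 1 H
  1 × N (charge +1): no H
  1 × O: no H
  1 × O (charge -1): no H
  1 × S: 1 H
  Total hydrogens = 12.
Molecular formula: C5H12N2O2S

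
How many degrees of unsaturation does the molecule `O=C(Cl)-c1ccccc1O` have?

Molecular formula from the SMILES: C7H5ClO2.
DoU = (2C + 2 + N − H − X)/2 = (2·7 + 2 + 0 − 5 − 1)/2 = 10/2 = 5.
(Structurally: 1 ring(s) + 4 π bond(s) = 5.)

5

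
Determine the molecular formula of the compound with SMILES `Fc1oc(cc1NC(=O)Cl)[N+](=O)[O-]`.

C5H2ClFN2O4

Heavy atoms from the SMILES: 5 C, 1 Cl, 1 F, 2 N, 4 O.
Implicit hydrogens by atom environment:
  3 × C (aromatic): no H
  2 × O: no H
  1 × C (aromatic): 1 H
  1 × C: no H
  1 × Cl: no H
  1 × F: no H
  1 × N: 1 H
  1 × N (charge +1): no H
  1 × O (aromatic): no H
  1 × O (charge -1): no H
  Total hydrogens = 2.
Molecular formula: C5H2ClFN2O4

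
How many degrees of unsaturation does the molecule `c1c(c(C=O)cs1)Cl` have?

Molecular formula from the SMILES: C5H3ClOS.
DoU = (2C + 2 + N − H − X)/2 = (2·5 + 2 + 0 − 3 − 1)/2 = 8/2 = 4.
(Structurally: 1 ring(s) + 3 π bond(s) = 4.)

4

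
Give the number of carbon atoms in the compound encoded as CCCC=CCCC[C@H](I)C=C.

The symbol for carbon appears 11 times in the SMILES.

11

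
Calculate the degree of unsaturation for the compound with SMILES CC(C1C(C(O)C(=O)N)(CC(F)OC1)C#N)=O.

Molecular formula from the SMILES: C10H13FN2O4.
DoU = (2C + 2 + N − H − X)/2 = (2·10 + 2 + 2 − 13 − 1)/2 = 10/2 = 5.
(Structurally: 1 ring(s) + 4 π bond(s) = 5.)

5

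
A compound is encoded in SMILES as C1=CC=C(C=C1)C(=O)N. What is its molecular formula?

Heavy atoms from the SMILES: 7 C, 1 N, 1 O.
Implicit hydrogens by atom environment:
  5 × C (aromatic): 1 H each → 5
  1 × C (aromatic): no H
  1 × C: no H
  1 × N: 2 H
  1 × O: no H
  Total hydrogens = 7.
Molecular formula: C7H7NO

C7H7NO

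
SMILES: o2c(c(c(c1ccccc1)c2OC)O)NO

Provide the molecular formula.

Heavy atoms from the SMILES: 11 C, 1 N, 4 O.
Implicit hydrogens by atom environment:
  5 × C (aromatic): 1 H each → 5
  5 × C (aromatic): no H
  2 × O: 1 H each → 2
  1 × C: 3 H
  1 × N: 1 H
  1 × O (aromatic): no H
  1 × O: no H
  Total hydrogens = 11.
Molecular formula: C11H11NO4

C11H11NO4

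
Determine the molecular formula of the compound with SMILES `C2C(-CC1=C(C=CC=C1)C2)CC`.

C12H16

Heavy atoms from the SMILES: 12 C.
Implicit hydrogens by atom environment:
  4 × C: 2 H each → 8
  4 × C (aromatic): 1 H each → 4
  2 × C (aromatic): no H
  1 × C: 3 H
  1 × C: 1 H
  Total hydrogens = 16.
Molecular formula: C12H16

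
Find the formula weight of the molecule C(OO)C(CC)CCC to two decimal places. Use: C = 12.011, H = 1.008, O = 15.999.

132.20

Molecular formula: C7H16O2.
M = 7×12.011 + 16×1.008 + 2×15.999 = 132.20 g/mol.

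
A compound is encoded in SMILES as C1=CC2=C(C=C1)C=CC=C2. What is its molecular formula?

C10H8

Heavy atoms from the SMILES: 10 C.
Implicit hydrogens by atom environment:
  8 × C (aromatic): 1 H each → 8
  2 × C (aromatic): no H
  Total hydrogens = 8.
Molecular formula: C10H8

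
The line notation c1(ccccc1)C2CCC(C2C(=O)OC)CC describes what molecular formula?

Heavy atoms from the SMILES: 15 C, 2 O.
Implicit hydrogens by atom environment:
  5 × C (aromatic): 1 H each → 5
  3 × C: 2 H each → 6
  3 × C: 1 H each → 3
  2 × C: 3 H each → 6
  2 × O: no H
  1 × C (aromatic): no H
  1 × C: no H
  Total hydrogens = 20.
Molecular formula: C15H20O2

C15H20O2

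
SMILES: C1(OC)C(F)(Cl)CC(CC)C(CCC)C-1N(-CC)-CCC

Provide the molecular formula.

Heavy atoms from the SMILES: 17 C, 1 Cl, 1 F, 1 N, 1 O.
Implicit hydrogens by atom environment:
  7 × C: 2 H each → 14
  5 × C: 3 H each → 15
  4 × C: 1 H each → 4
  1 × C: no H
  1 × Cl: no H
  1 × F: no H
  1 × N: no H
  1 × O: no H
  Total hydrogens = 33.
Molecular formula: C17H33ClFNO

C17H33ClFNO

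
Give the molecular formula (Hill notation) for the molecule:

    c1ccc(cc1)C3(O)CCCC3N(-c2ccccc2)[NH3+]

C17H21N2O+

Heavy atoms from the SMILES: 17 C, 2 N, 1 O.
Implicit hydrogens by atom environment:
  10 × C (aromatic): 1 H each → 10
  3 × C: 2 H each → 6
  2 × C (aromatic): no H
  1 × C: 1 H
  1 × C: no H
  1 × N (charge +1): 3 H
  1 × N: no H
  1 × O: 1 H
  Total hydrogens = 21.
Net charge +1.
Molecular formula: C17H21N2O+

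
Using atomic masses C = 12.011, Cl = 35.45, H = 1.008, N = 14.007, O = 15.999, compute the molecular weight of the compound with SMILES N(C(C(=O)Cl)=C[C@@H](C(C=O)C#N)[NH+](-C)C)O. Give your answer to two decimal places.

246.67

Molecular formula: C9H13ClN3O3+.
M = 9×12.011 + 1×35.45 + 13×1.008 + 3×14.007 + 3×15.999 = 246.67 g/mol.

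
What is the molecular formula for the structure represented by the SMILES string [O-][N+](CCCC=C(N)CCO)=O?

Heavy atoms from the SMILES: 7 C, 2 N, 3 O.
Implicit hydrogens by atom environment:
  5 × C: 2 H each → 10
  1 × C: 1 H
  1 × C: no H
  1 × N: 2 H
  1 × N (charge +1): no H
  1 × O: 1 H
  1 × O: no H
  1 × O (charge -1): no H
  Total hydrogens = 14.
Molecular formula: C7H14N2O3

C7H14N2O3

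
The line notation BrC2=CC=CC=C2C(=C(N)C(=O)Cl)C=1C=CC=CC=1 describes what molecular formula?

Heavy atoms from the SMILES: 1 Br, 15 C, 1 Cl, 1 N, 1 O.
Implicit hydrogens by atom environment:
  9 × C (aromatic): 1 H each → 9
  3 × C: no H
  3 × C (aromatic): no H
  1 × Br: no H
  1 × Cl: no H
  1 × N: 2 H
  1 × O: no H
  Total hydrogens = 11.
Molecular formula: C15H11BrClNO

C15H11BrClNO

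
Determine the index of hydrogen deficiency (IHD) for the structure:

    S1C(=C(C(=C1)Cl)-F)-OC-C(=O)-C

Molecular formula from the SMILES: C7H6ClFO2S.
DoU = (2C + 2 + N − H − X)/2 = (2·7 + 2 + 0 − 6 − 2)/2 = 8/2 = 4.
(Structurally: 1 ring(s) + 3 π bond(s) = 4.)

4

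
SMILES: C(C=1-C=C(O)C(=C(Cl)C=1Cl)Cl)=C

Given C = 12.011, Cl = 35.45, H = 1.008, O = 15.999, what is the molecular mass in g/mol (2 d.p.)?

Molecular formula: C8H5Cl3O.
M = 8×12.011 + 3×35.45 + 5×1.008 + 1×15.999 = 223.48 g/mol.

223.48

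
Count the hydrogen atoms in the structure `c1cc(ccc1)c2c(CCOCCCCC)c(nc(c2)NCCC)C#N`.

29

Hydrogens are implicit in SMILES; fill each atom to its normal valence:
  8 × C: 2 H each → 16
  6 × C (aromatic): 1 H each → 6
  5 × C (aromatic): no H
  2 × C: 3 H each → 6
  1 × C: no H
  1 × N: 1 H
  1 × N (aromatic): no H
  1 × N: no H
  1 × O: no H
  Total hydrogens = 29.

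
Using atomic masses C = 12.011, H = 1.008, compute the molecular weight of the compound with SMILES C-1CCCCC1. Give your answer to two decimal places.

84.16

Molecular formula: C6H12.
M = 6×12.011 + 12×1.008 = 84.16 g/mol.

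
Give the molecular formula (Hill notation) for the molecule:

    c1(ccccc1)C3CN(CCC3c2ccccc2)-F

Heavy atoms from the SMILES: 17 C, 1 F, 1 N.
Implicit hydrogens by atom environment:
  10 × C (aromatic): 1 H each → 10
  3 × C: 2 H each → 6
  2 × C: 1 H each → 2
  2 × C (aromatic): no H
  1 × F: no H
  1 × N: no H
  Total hydrogens = 18.
Molecular formula: C17H18FN

C17H18FN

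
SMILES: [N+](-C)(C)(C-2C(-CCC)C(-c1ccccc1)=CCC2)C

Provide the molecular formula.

Heavy atoms from the SMILES: 18 C, 1 N.
Implicit hydrogens by atom environment:
  5 × C (aromatic): 1 H each → 5
  4 × C: 3 H each → 12
  4 × C: 2 H each → 8
  3 × C: 1 H each → 3
  1 × C: no H
  1 × C (aromatic): no H
  1 × N (charge +1): no H
  Total hydrogens = 28.
Net charge +1.
Molecular formula: C18H28N+

C18H28N+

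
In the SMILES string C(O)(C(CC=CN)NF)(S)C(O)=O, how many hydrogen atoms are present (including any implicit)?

Hydrogens are implicit in SMILES; fill each atom to its normal valence:
  3 × C: 1 H each → 3
  2 × C: no H
  2 × O: 1 H each → 2
  1 × C: 2 H
  1 × F: no H
  1 × N: 2 H
  1 × N: 1 H
  1 × O: no H
  1 × S: 1 H
  Total hydrogens = 11.

11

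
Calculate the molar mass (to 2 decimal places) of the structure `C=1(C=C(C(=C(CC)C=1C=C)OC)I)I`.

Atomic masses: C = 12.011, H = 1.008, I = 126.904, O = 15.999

Molecular formula: C11H12I2O.
M = 11×12.011 + 12×1.008 + 2×126.904 + 1×15.999 = 414.02 g/mol.

414.02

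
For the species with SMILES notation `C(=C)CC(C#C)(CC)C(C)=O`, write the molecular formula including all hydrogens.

C10H14O

Heavy atoms from the SMILES: 10 C, 1 O.
Implicit hydrogens by atom environment:
  3 × C: 2 H each → 6
  3 × C: no H
  2 × C: 3 H each → 6
  2 × C: 1 H each → 2
  1 × O: no H
  Total hydrogens = 14.
Molecular formula: C10H14O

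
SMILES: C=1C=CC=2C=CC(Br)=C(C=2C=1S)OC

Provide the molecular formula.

C11H9BrOS

Heavy atoms from the SMILES: 1 Br, 11 C, 1 O, 1 S.
Implicit hydrogens by atom environment:
  5 × C (aromatic): 1 H each → 5
  5 × C (aromatic): no H
  1 × Br: no H
  1 × C: 3 H
  1 × O: no H
  1 × S: 1 H
  Total hydrogens = 9.
Molecular formula: C11H9BrOS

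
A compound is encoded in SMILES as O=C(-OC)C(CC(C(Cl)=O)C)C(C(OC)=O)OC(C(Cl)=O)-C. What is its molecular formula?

Heavy atoms from the SMILES: 13 C, 2 Cl, 7 O.
Implicit hydrogens by atom environment:
  7 × O: no H
  4 × C: 3 H each → 12
  4 × C: 1 H each → 4
  4 × C: no H
  2 × Cl: no H
  1 × C: 2 H
  Total hydrogens = 18.
Molecular formula: C13H18Cl2O7

C13H18Cl2O7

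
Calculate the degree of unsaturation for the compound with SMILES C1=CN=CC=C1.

4

Molecular formula from the SMILES: C5H5N.
DoU = (2C + 2 + N − H − X)/2 = (2·5 + 2 + 1 − 5 − 0)/2 = 8/2 = 4.
(Structurally: 1 ring(s) + 3 π bond(s) = 4.)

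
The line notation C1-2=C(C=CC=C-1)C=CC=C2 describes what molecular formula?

C10H8

Heavy atoms from the SMILES: 10 C.
Implicit hydrogens by atom environment:
  8 × C (aromatic): 1 H each → 8
  2 × C (aromatic): no H
  Total hydrogens = 8.
Molecular formula: C10H8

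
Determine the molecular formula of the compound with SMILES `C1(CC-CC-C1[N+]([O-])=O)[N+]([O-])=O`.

C6H10N2O4

Heavy atoms from the SMILES: 6 C, 2 N, 4 O.
Implicit hydrogens by atom environment:
  4 × C: 2 H each → 8
  2 × C: 1 H each → 2
  2 × N (charge +1): no H
  2 × O: no H
  2 × O (charge -1): no H
  Total hydrogens = 10.
Molecular formula: C6H10N2O4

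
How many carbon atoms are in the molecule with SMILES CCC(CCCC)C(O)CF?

9

The symbol for carbon appears 9 times in the SMILES.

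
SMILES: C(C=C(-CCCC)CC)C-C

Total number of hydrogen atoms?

Hydrogens are implicit in SMILES; fill each atom to its normal valence:
  6 × C: 2 H each → 12
  3 × C: 3 H each → 9
  1 × C: 1 H
  1 × C: no H
  Total hydrogens = 22.

22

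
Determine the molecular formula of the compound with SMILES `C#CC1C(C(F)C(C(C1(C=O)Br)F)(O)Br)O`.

C9H8Br2F2O3

Heavy atoms from the SMILES: 2 Br, 9 C, 2 F, 3 O.
Implicit hydrogens by atom environment:
  6 × C: 1 H each → 6
  3 × C: no H
  2 × Br: no H
  2 × F: no H
  2 × O: 1 H each → 2
  1 × O: no H
  Total hydrogens = 8.
Molecular formula: C9H8Br2F2O3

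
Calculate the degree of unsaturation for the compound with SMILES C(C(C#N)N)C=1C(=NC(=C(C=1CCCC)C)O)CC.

Molecular formula from the SMILES: C15H23N3O.
DoU = (2C + 2 + N − H − X)/2 = (2·15 + 2 + 3 − 23 − 0)/2 = 12/2 = 6.
(Structurally: 1 ring(s) + 5 π bond(s) = 6.)

6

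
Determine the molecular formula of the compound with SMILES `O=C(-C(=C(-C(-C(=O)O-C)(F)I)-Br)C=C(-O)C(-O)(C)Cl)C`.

C11H12BrClFIO5

Heavy atoms from the SMILES: 1 Br, 11 C, 1 Cl, 1 F, 1 I, 5 O.
Implicit hydrogens by atom environment:
  7 × C: no H
  3 × C: 3 H each → 9
  3 × O: no H
  2 × O: 1 H each → 2
  1 × Br: no H
  1 × C: 1 H
  1 × Cl: no H
  1 × F: no H
  1 × I: no H
  Total hydrogens = 12.
Molecular formula: C11H12BrClFIO5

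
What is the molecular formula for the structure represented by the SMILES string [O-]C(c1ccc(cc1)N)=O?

C7H6NO2-

Heavy atoms from the SMILES: 7 C, 1 N, 2 O.
Implicit hydrogens by atom environment:
  4 × C (aromatic): 1 H each → 4
  2 × C (aromatic): no H
  1 × C: no H
  1 × N: 2 H
  1 × O: no H
  1 × O (charge -1): no H
  Total hydrogens = 6.
Net charge -1.
Molecular formula: C7H6NO2-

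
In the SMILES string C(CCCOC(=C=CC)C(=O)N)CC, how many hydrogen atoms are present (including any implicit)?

19

Hydrogens are implicit in SMILES; fill each atom to its normal valence:
  5 × C: 2 H each → 10
  3 × C: no H
  2 × C: 3 H each → 6
  2 × O: no H
  1 × C: 1 H
  1 × N: 2 H
  Total hydrogens = 19.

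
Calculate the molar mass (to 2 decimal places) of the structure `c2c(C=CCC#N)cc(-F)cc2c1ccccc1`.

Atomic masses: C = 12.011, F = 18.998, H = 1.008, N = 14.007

Molecular formula: C16H12FN.
M = 16×12.011 + 1×18.998 + 12×1.008 + 1×14.007 = 237.28 g/mol.

237.28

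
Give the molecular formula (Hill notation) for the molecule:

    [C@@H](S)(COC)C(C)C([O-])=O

C6H11O3S-

Heavy atoms from the SMILES: 6 C, 3 O, 1 S.
Implicit hydrogens by atom environment:
  2 × C: 3 H each → 6
  2 × C: 1 H each → 2
  2 × O: no H
  1 × C: 2 H
  1 × C: no H
  1 × O (charge -1): no H
  1 × S: 1 H
  Total hydrogens = 11.
Net charge -1.
Molecular formula: C6H11O3S-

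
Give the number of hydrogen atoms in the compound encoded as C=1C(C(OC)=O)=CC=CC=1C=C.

Hydrogens are implicit in SMILES; fill each atom to its normal valence:
  4 × C (aromatic): 1 H each → 4
  2 × C (aromatic): no H
  2 × O: no H
  1 × C: 3 H
  1 × C: 2 H
  1 × C: 1 H
  1 × C: no H
  Total hydrogens = 10.

10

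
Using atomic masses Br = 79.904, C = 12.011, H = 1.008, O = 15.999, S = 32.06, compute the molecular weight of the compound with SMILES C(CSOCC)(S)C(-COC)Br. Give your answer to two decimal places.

275.22

Molecular formula: C7H15BrO2S2.
M = 1×79.904 + 7×12.011 + 15×1.008 + 2×15.999 + 2×32.06 = 275.22 g/mol.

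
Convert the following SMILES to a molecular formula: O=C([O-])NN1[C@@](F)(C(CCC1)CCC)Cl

C9H15ClFN2O2-

Heavy atoms from the SMILES: 9 C, 1 Cl, 1 F, 2 N, 2 O.
Implicit hydrogens by atom environment:
  5 × C: 2 H each → 10
  2 × C: no H
  1 × C: 3 H
  1 × C: 1 H
  1 × Cl: no H
  1 × F: no H
  1 × N: 1 H
  1 × N: no H
  1 × O: no H
  1 × O (charge -1): no H
  Total hydrogens = 15.
Net charge -1.
Molecular formula: C9H15ClFN2O2-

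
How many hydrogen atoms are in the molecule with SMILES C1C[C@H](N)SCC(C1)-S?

Hydrogens are implicit in SMILES; fill each atom to its normal valence:
  4 × C: 2 H each → 8
  2 × C: 1 H each → 2
  1 × N: 2 H
  1 × S: 1 H
  1 × S: no H
  Total hydrogens = 13.

13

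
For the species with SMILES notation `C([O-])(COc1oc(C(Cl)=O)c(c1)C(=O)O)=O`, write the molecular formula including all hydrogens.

C8H4ClO7-

Heavy atoms from the SMILES: 8 C, 1 Cl, 7 O.
Implicit hydrogens by atom environment:
  4 × O: no H
  3 × C (aromatic): no H
  3 × C: no H
  1 × C: 2 H
  1 × C (aromatic): 1 H
  1 × Cl: no H
  1 × O: 1 H
  1 × O (aromatic): no H
  1 × O (charge -1): no H
  Total hydrogens = 4.
Net charge -1.
Molecular formula: C8H4ClO7-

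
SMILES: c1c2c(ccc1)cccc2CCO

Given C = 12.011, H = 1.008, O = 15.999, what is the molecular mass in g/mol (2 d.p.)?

Molecular formula: C12H12O.
M = 12×12.011 + 12×1.008 + 1×15.999 = 172.23 g/mol.

172.23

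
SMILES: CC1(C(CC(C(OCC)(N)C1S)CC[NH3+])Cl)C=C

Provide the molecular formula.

C13H26ClN2OS+

Heavy atoms from the SMILES: 13 C, 1 Cl, 2 N, 1 O, 1 S.
Implicit hydrogens by atom environment:
  5 × C: 2 H each → 10
  4 × C: 1 H each → 4
  2 × C: 3 H each → 6
  2 × C: no H
  1 × Cl: no H
  1 × N (charge +1): 3 H
  1 × N: 2 H
  1 × O: no H
  1 × S: 1 H
  Total hydrogens = 26.
Net charge +1.
Molecular formula: C13H26ClN2OS+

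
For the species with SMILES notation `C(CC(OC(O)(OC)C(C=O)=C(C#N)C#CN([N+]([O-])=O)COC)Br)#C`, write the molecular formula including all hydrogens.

C14H14BrN3O7

Heavy atoms from the SMILES: 1 Br, 14 C, 3 N, 7 O.
Implicit hydrogens by atom environment:
  7 × C: no H
  5 × O: no H
  3 × C: 1 H each → 3
  2 × C: 3 H each → 6
  2 × C: 2 H each → 4
  2 × N: no H
  1 × Br: no H
  1 × N (charge +1): no H
  1 × O: 1 H
  1 × O (charge -1): no H
  Total hydrogens = 14.
Molecular formula: C14H14BrN3O7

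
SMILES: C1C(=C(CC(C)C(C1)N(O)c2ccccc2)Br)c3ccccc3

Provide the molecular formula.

Heavy atoms from the SMILES: 1 Br, 20 C, 1 N, 1 O.
Implicit hydrogens by atom environment:
  10 × C (aromatic): 1 H each → 10
  3 × C: 2 H each → 6
  2 × C: 1 H each → 2
  2 × C: no H
  2 × C (aromatic): no H
  1 × Br: no H
  1 × C: 3 H
  1 × N: no H
  1 × O: 1 H
  Total hydrogens = 22.
Molecular formula: C20H22BrNO

C20H22BrNO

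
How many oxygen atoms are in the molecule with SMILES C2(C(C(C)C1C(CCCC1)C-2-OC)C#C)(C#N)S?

1

The symbol for oxygen appears 1 time in the SMILES.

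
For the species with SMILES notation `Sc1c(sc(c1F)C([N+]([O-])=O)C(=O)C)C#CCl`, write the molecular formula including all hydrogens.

Heavy atoms from the SMILES: 9 C, 1 Cl, 1 F, 1 N, 3 O, 2 S.
Implicit hydrogens by atom environment:
  4 × C (aromatic): no H
  3 × C: no H
  2 × O: no H
  1 × C: 3 H
  1 × C: 1 H
  1 × Cl: no H
  1 × F: no H
  1 × N (charge +1): no H
  1 × O (charge -1): no H
  1 × S: 1 H
  1 × S (aromatic): no H
  Total hydrogens = 5.
Molecular formula: C9H5ClFNO3S2

C9H5ClFNO3S2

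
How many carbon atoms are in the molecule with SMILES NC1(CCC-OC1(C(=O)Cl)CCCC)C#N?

The symbol for carbon appears 11 times in the SMILES. (Cl is a single chlorine, not C + l.)

11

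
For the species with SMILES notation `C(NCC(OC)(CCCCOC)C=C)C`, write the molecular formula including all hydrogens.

Heavy atoms from the SMILES: 12 C, 1 N, 2 O.
Implicit hydrogens by atom environment:
  7 × C: 2 H each → 14
  3 × C: 3 H each → 9
  2 × O: no H
  1 × C: 1 H
  1 × C: no H
  1 × N: 1 H
  Total hydrogens = 25.
Molecular formula: C12H25NO2

C12H25NO2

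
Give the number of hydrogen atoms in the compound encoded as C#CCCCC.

10

Hydrogens are implicit in SMILES; fill each atom to its normal valence:
  3 × C: 2 H each → 6
  1 × C: 3 H
  1 × C: 1 H
  1 × C: no H
  Total hydrogens = 10.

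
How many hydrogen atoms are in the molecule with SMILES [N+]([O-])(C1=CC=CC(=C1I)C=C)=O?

Hydrogens are implicit in SMILES; fill each atom to its normal valence:
  3 × C (aromatic): 1 H each → 3
  3 × C (aromatic): no H
  1 × C: 2 H
  1 × C: 1 H
  1 × I: no H
  1 × N (charge +1): no H
  1 × O: no H
  1 × O (charge -1): no H
  Total hydrogens = 6.

6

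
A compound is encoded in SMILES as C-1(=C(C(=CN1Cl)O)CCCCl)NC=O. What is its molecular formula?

Heavy atoms from the SMILES: 8 C, 2 Cl, 2 N, 2 O.
Implicit hydrogens by atom environment:
  3 × C: 2 H each → 6
  3 × C (aromatic): no H
  2 × Cl: no H
  1 × C (aromatic): 1 H
  1 × C: 1 H
  1 × N: 1 H
  1 × N (aromatic): no H
  1 × O: 1 H
  1 × O: no H
  Total hydrogens = 10.
Molecular formula: C8H10Cl2N2O2

C8H10Cl2N2O2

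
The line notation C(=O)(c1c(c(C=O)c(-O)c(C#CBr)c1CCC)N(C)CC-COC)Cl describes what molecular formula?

C18H21BrClNO4

Heavy atoms from the SMILES: 1 Br, 18 C, 1 Cl, 1 N, 4 O.
Implicit hydrogens by atom environment:
  6 × C (aromatic): no H
  5 × C: 2 H each → 10
  3 × C: 3 H each → 9
  3 × C: no H
  3 × O: no H
  1 × Br: no H
  1 × C: 1 H
  1 × Cl: no H
  1 × N: no H
  1 × O: 1 H
  Total hydrogens = 21.
Molecular formula: C18H21BrClNO4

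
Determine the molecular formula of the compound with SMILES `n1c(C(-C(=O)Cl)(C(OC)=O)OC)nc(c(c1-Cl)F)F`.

C9H6Cl2F2N2O4

Heavy atoms from the SMILES: 9 C, 2 Cl, 2 F, 2 N, 4 O.
Implicit hydrogens by atom environment:
  4 × C (aromatic): no H
  4 × O: no H
  3 × C: no H
  2 × C: 3 H each → 6
  2 × Cl: no H
  2 × F: no H
  2 × N (aromatic): no H
  Total hydrogens = 6.
Molecular formula: C9H6Cl2F2N2O4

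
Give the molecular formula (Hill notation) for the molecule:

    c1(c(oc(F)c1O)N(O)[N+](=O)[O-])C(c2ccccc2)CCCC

Heavy atoms from the SMILES: 15 C, 1 F, 2 N, 5 O.
Implicit hydrogens by atom environment:
  5 × C (aromatic): 1 H each → 5
  5 × C (aromatic): no H
  3 × C: 2 H each → 6
  2 × O: 1 H each → 2
  1 × C: 3 H
  1 × C: 1 H
  1 × F: no H
  1 × N: no H
  1 × N (charge +1): no H
  1 × O (aromatic): no H
  1 × O: no H
  1 × O (charge -1): no H
  Total hydrogens = 17.
Molecular formula: C15H17FN2O5

C15H17FN2O5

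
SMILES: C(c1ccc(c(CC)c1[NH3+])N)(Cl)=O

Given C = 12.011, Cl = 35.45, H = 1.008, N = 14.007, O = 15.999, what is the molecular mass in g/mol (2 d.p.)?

Molecular formula: C9H12ClN2O+.
M = 9×12.011 + 1×35.45 + 12×1.008 + 2×14.007 + 1×15.999 = 199.66 g/mol.

199.66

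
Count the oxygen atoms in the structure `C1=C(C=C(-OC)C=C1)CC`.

1

The symbol for oxygen appears 1 time in the SMILES.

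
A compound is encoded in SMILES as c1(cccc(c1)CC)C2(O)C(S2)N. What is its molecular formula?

Heavy atoms from the SMILES: 10 C, 1 N, 1 O, 1 S.
Implicit hydrogens by atom environment:
  4 × C (aromatic): 1 H each → 4
  2 × C (aromatic): no H
  1 × C: 3 H
  1 × C: 2 H
  1 × C: 1 H
  1 × C: no H
  1 × N: 2 H
  1 × O: 1 H
  1 × S: no H
  Total hydrogens = 13.
Molecular formula: C10H13NOS

C10H13NOS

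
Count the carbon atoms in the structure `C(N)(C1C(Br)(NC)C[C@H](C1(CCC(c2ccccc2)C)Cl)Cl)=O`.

17

The symbol for carbon appears 17 times in the SMILES. Lowercase c denotes aromatic carbon and counts toward C.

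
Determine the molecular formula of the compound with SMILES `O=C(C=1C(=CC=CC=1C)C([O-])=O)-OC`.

C10H9O4-

Heavy atoms from the SMILES: 10 C, 4 O.
Implicit hydrogens by atom environment:
  3 × C (aromatic): 1 H each → 3
  3 × C (aromatic): no H
  3 × O: no H
  2 × C: 3 H each → 6
  2 × C: no H
  1 × O (charge -1): no H
  Total hydrogens = 9.
Net charge -1.
Molecular formula: C10H9O4-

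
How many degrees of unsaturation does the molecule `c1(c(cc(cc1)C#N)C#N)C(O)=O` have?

9

Molecular formula from the SMILES: C9H4N2O2.
DoU = (2C + 2 + N − H − X)/2 = (2·9 + 2 + 2 − 4 − 0)/2 = 18/2 = 9.
(Structurally: 1 ring(s) + 8 π bond(s) = 9.)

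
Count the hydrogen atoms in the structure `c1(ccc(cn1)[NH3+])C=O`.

7

Hydrogens are implicit in SMILES; fill each atom to its normal valence:
  3 × C (aromatic): 1 H each → 3
  2 × C (aromatic): no H
  1 × C: 1 H
  1 × N (charge +1): 3 H
  1 × N (aromatic): no H
  1 × O: no H
  Total hydrogens = 7.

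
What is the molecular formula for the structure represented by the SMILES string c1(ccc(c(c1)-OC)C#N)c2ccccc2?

C14H11NO

Heavy atoms from the SMILES: 14 C, 1 N, 1 O.
Implicit hydrogens by atom environment:
  8 × C (aromatic): 1 H each → 8
  4 × C (aromatic): no H
  1 × C: 3 H
  1 × C: no H
  1 × N: no H
  1 × O: no H
  Total hydrogens = 11.
Molecular formula: C14H11NO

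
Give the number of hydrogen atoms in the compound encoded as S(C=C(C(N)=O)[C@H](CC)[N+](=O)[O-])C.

12

Hydrogens are implicit in SMILES; fill each atom to its normal valence:
  2 × C: 3 H each → 6
  2 × C: 1 H each → 2
  2 × C: no H
  2 × O: no H
  1 × C: 2 H
  1 × N: 2 H
  1 × N (charge +1): no H
  1 × O (charge -1): no H
  1 × S: no H
  Total hydrogens = 12.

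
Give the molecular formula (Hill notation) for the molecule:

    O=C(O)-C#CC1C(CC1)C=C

C9H10O2

Heavy atoms from the SMILES: 9 C, 2 O.
Implicit hydrogens by atom environment:
  3 × C: 2 H each → 6
  3 × C: 1 H each → 3
  3 × C: no H
  1 × O: 1 H
  1 × O: no H
  Total hydrogens = 10.
Molecular formula: C9H10O2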